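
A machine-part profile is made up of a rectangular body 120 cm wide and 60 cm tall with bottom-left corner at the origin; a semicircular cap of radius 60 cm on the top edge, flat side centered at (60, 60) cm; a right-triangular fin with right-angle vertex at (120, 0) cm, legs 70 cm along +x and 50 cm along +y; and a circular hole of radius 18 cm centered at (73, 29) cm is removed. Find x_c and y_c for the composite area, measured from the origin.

rectangular body: A = 120 × 60 = 7200.00, centroid at (60.00, 30.00).
semicircular top: A = ½π·60² = 5654.87, centroid at (60.00, 85.46).
triangular fin: A = ½·70·50 = 1750.00, centroid at (143.33, 16.67).
hole: A = −π·18² = -1017.88, centroid at (73.00, 29.00).
ΣA = 13586.99 cm², ΣAx_c = 947820.39 cm³, ΣAy_c = 698940.27 cm³.
x_c = 947820.39/13586.99 = 69.76 cm; y_c = 698940.27/13586.99 = 51.44 cm.

x_c = 69.76 cm, y_c = 51.44 cm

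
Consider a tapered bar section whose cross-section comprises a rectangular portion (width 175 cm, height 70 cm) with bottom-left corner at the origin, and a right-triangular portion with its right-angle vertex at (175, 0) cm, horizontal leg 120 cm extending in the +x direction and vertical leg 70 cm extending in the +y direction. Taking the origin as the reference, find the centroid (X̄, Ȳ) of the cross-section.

rectangular portion: A = 175 × 70 = 12250.00, centroid at (87.50, 35.00).
triangular portion: A = ½·120·70 = 4200.00, centroid at (215.00, 23.33).
ΣA = 16450.00 cm²
ΣAX̄ = (12250.00)(87.50) + (4200.00)(215.00) = 1974875.00 cm³
ΣAȲ = (12250.00)(35.00) + (4200.00)(23.33) = 526750.00 cm³
X̄ = 1974875.00 / 16450.00 = 120.05 cm
Ȳ = 526750.00 / 16450.00 = 32.02 cm

X̄ = 120.05 cm, Ȳ = 32.02 cm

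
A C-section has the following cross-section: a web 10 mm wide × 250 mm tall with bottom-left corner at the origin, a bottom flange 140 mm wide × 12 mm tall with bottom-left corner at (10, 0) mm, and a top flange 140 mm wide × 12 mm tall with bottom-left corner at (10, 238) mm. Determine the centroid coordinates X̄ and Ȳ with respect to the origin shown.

web: A = 10 × 250 = 2500.00, centroid at (5.00, 125.00).
bottom flange: A = 140 × 12 = 1680.00, centroid at (80.00, 6.00).
top flange: A = 140 × 12 = 1680.00, centroid at (80.00, 244.00).
ΣA = 5860.00 mm², ΣAX̄ = 281300.00 mm³, ΣAȲ = 732500.00 mm³.
X̄ = 281300.00/5860.00 = 48.00 mm; Ȳ = 732500.00/5860.00 = 125.00 mm.

X̄ = 48.00 mm, Ȳ = 125.00 mm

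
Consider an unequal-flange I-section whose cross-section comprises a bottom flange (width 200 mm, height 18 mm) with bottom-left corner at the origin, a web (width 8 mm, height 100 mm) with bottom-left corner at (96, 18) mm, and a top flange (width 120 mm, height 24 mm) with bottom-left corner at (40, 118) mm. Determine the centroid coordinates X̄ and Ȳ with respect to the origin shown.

bottom flange: A = 200 × 18 = 3600.00, centroid at (100.00, 9.00).
web: A = 8 × 100 = 800.00, centroid at (100.00, 68.00).
top flange: A = 120 × 24 = 2880.00, centroid at (100.00, 130.00).
ΣA = 7280.00 mm², ΣAX̄ = 728000.00 mm³, ΣAȲ = 461200.00 mm³.
X̄ = 728000.00/7280.00 = 100.00 mm; Ȳ = 461200.00/7280.00 = 63.35 mm.

X̄ = 100.00 mm, Ȳ = 63.35 mm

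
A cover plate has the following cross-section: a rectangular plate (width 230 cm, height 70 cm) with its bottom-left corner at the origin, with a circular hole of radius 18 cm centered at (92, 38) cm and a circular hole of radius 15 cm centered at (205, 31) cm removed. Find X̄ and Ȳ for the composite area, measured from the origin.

X̄ = 112.20 cm, Ȳ = 34.98 cm

plate: A = 230 × 70 = 16100.00, centroid at (115.00, 35.00).
hole 1: A = −π·18² = -1017.88, centroid at (92.00, 38.00).
hole 2: A = −π·15² = -706.86, centroid at (205.00, 31.00).
ΣA = 14375.27 cm²
ΣAX̄ = (16100.00)(115.00) + (-1017.88)(92.00) + (-706.86)(205.00) = 1612949.45 cm³
ΣAȲ = (16100.00)(35.00) + (-1017.88)(38.00) + (-706.86)(31.00) = 502908.10 cm³
X̄ = 1612949.45 / 14375.27 = 112.20 cm
Ȳ = 502908.10 / 14375.27 = 34.98 cm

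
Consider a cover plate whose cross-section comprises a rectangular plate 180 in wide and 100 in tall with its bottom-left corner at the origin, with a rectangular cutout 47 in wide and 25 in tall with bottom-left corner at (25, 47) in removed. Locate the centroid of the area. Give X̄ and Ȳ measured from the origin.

plate: A = 180 × 100 = 18000.00, centroid at (90.00, 50.00).
hole: A = −(47 × 25) = -1175.00, centroid at (48.50, 59.50).
ΣA = 16825.00 in², ΣAX̄ = 1563012.50 in³, ΣAȲ = 830087.50 in³.
X̄ = 1563012.50/16825.00 = 92.90 in; Ȳ = 830087.50/16825.00 = 49.34 in.

X̄ = 92.90 in, Ȳ = 49.34 in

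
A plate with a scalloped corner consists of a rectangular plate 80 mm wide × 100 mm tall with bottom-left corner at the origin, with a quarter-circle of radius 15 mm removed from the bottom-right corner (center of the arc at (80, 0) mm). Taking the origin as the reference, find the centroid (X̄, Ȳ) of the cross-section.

X̄ = 39.24 mm, Ȳ = 50.99 mm

plate: A = 80 × 100 = 8000.00, centroid at (40.00, 50.00).
removed quarter-circle: A = −¼π·15² = -176.71, centroid at (73.63, 6.37).
ΣA = 7823.29 mm²
ΣAX̄ = (8000.00)(40.00) + (-176.71)(73.63) = 306987.83 mm³
ΣAȲ = (8000.00)(50.00) + (-176.71)(6.37) = 398875.00 mm³
X̄ = 306987.83 / 7823.29 = 39.24 mm
Ȳ = 398875.00 / 7823.29 = 50.99 mm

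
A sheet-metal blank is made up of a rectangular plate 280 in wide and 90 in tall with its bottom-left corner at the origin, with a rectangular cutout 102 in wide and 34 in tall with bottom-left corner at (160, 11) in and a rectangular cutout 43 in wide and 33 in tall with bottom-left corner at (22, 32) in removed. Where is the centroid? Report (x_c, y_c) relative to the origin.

plate: A = 280 × 90 = 25200.00, centroid at (140.00, 45.00).
hole 1: A = −(102 × 34) = -3468.00, centroid at (211.00, 28.00).
hole 2: A = −(43 × 33) = -1419.00, centroid at (43.50, 48.50).
ΣA = 20313.00 in²
ΣAx_c = (25200.00)(140.00) + (-3468.00)(211.00) + (-1419.00)(43.50) = 2734525.50 in³
ΣAy_c = (25200.00)(45.00) + (-3468.00)(28.00) + (-1419.00)(48.50) = 968074.50 in³
x_c = 2734525.50 / 20313.00 = 134.62 in
y_c = 968074.50 / 20313.00 = 47.66 in

x_c = 134.62 in, y_c = 47.66 in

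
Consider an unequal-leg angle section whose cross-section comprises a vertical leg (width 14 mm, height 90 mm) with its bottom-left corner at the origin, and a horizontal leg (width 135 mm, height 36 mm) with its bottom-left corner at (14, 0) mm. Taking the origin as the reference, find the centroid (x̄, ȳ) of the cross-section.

x̄ = 66.16 mm, ȳ = 23.56 mm

vertical leg: A = 14 × 90 = 1260.00, centroid at (7.00, 45.00).
horizontal leg: A = 135 × 36 = 4860.00, centroid at (81.50, 18.00).
ΣA = 6120.00 mm²
ΣAx̄ = (1260.00)(7.00) + (4860.00)(81.50) = 404910.00 mm³
ΣAȳ = (1260.00)(45.00) + (4860.00)(18.00) = 144180.00 mm³
x̄ = 404910.00 / 6120.00 = 66.16 mm
ȳ = 144180.00 / 6120.00 = 23.56 mm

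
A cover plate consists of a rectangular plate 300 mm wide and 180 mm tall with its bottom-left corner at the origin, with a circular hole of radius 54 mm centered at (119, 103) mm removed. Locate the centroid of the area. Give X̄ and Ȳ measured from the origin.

plate: A = 300 × 180 = 54000.00, centroid at (150.00, 90.00).
hole: A = −π·54² = -9160.88, centroid at (119.00, 103.00).
ΣA = 44839.12 mm²
ΣAX̄ = (54000.00)(150.00) + (-9160.88)(119.00) = 7009854.78 mm³
ΣAȲ = (54000.00)(90.00) + (-9160.88)(103.00) = 3916428.93 mm³
X̄ = 7009854.78 / 44839.12 = 156.33 mm
Ȳ = 3916428.93 / 44839.12 = 87.34 mm

X̄ = 156.33 mm, Ȳ = 87.34 mm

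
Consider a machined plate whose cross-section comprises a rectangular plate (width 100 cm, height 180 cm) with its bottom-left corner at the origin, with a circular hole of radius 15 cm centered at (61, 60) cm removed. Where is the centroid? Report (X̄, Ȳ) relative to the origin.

X̄ = 49.55 cm, Ȳ = 91.23 cm

Part | A | x̄ᵢ | ȳᵢ | A·x̄ᵢ | A·ȳᵢ
plate | 18000.00 | 50.00 | 90.00 | 900000.00 | 1620000.00
hole | -706.86 | 61.00 | 60.00 | -43118.36 | -42411.50
Σ | 17293.14 |  |  | 856881.64 | 1577588.50
X̄ = 856881.64 / 17293.14 = 49.55 cm
Ȳ = 1577588.50 / 17293.14 = 91.23 cm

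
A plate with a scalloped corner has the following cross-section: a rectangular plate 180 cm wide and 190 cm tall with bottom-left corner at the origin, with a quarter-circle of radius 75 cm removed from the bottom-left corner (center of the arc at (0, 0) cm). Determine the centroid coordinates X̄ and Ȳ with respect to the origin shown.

plate: A = 180 × 190 = 34200.00, centroid at (90.00, 95.00).
removed quarter-circle: A = −¼π·75² = -4417.86, centroid at (31.83, 31.83).
ΣA = 29782.14 cm², ΣAX̄ = 2937375.00 cm³, ΣAȲ = 3108375.00 cm³.
X̄ = 2937375.00/29782.14 = 98.63 cm; Ȳ = 3108375.00/29782.14 = 104.37 cm.

X̄ = 98.63 cm, Ȳ = 104.37 cm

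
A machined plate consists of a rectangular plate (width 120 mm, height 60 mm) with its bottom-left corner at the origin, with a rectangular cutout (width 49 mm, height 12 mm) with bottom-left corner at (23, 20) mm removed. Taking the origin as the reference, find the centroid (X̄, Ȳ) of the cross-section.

Part | A | x̄ᵢ | ȳᵢ | A·x̄ᵢ | A·ȳᵢ
plate | 7200.00 | 60.00 | 30.00 | 432000.00 | 216000.00
hole | -588.00 | 47.50 | 26.00 | -27930.00 | -15288.00
Σ | 6612.00 |  |  | 404070.00 | 200712.00
X̄ = 404070.00 / 6612.00 = 61.11 mm
Ȳ = 200712.00 / 6612.00 = 30.36 mm

X̄ = 61.11 mm, Ȳ = 30.36 mm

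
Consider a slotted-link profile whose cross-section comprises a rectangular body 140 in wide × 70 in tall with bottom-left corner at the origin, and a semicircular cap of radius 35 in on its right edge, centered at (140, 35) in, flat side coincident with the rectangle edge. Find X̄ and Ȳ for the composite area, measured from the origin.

rectangular body: A = 140 × 70 = 9800.00, centroid at (70.00, 35.00).
semicircular end: A = ½π·35² = 1924.23, centroid at (154.85, 35.00).
ΣA = 11724.23 in², ΣAX̄ = 983974.90 in³, ΣAȲ = 410347.89 in³.
X̄ = 983974.90/11724.23 = 83.93 in; Ȳ = 410347.89/11724.23 = 35.00 in.

X̄ = 83.93 in, Ȳ = 35.00 in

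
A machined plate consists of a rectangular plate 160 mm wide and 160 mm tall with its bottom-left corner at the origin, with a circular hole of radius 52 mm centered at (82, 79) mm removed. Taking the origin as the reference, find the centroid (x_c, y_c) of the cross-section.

x_c = 79.01 mm, y_c = 80.50 mm

plate: A = 160 × 160 = 25600.00, centroid at (80.00, 80.00).
hole: A = −π·52² = -8494.87, centroid at (82.00, 79.00).
ΣA = 17105.13 mm², ΣAx_c = 1351420.94 mm³, ΣAy_c = 1376905.54 mm³.
x_c = 1351420.94/17105.13 = 79.01 mm; y_c = 1376905.54/17105.13 = 80.50 mm.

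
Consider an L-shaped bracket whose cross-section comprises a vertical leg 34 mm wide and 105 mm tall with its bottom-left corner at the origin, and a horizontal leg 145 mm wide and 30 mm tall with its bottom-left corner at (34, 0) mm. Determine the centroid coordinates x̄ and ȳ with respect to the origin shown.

x̄ = 66.16 mm, ȳ = 31.90 mm

Part | A | x̄ᵢ | ȳᵢ | A·x̄ᵢ | A·ȳᵢ
vertical leg | 3570.00 | 17.00 | 52.50 | 60690.00 | 187425.00
horizontal leg | 4350.00 | 106.50 | 15.00 | 463275.00 | 65250.00
Σ | 7920.00 |  |  | 523965.00 | 252675.00
x̄ = 523965.00 / 7920.00 = 66.16 mm
ȳ = 252675.00 / 7920.00 = 31.90 mm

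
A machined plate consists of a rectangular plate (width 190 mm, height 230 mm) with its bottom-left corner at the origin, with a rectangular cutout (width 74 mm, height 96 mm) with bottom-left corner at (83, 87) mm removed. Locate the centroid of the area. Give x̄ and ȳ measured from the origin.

plate: A = 190 × 230 = 43700.00, centroid at (95.00, 115.00).
hole: A = −(74 × 96) = -7104.00, centroid at (120.00, 135.00).
ΣA = 36596.00 mm², ΣAx̄ = 3299020.00 mm³, ΣAȳ = 4066460.00 mm³.
x̄ = 3299020.00/36596.00 = 90.15 mm; ȳ = 4066460.00/36596.00 = 111.12 mm.

x̄ = 90.15 mm, ȳ = 111.12 mm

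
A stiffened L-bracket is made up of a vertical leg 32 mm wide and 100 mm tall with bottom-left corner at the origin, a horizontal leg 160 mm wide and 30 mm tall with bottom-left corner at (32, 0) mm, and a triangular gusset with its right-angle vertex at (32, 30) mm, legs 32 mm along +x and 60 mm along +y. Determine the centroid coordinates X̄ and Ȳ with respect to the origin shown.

X̄ = 70.29 mm, Ȳ = 31.25 mm

vertical leg: A = 32 × 100 = 3200.00, centroid at (16.00, 50.00).
horizontal leg: A = 160 × 30 = 4800.00, centroid at (112.00, 15.00).
gusset: A = ½·32·60 = 960.00, centroid at (42.67, 50.00).
ΣA = 8960.00 mm², ΣAX̄ = 629760.00 mm³, ΣAȲ = 280000.00 mm³.
X̄ = 629760.00/8960.00 = 70.29 mm; Ȳ = 280000.00/8960.00 = 31.25 mm.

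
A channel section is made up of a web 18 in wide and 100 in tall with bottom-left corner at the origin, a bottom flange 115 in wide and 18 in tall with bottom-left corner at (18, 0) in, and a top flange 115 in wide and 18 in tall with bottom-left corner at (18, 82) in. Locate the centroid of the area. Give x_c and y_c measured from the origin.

Part | A | x̄ᵢ | ȳᵢ | A·x̄ᵢ | A·ȳᵢ
web | 1800.00 | 9.00 | 50.00 | 16200.00 | 90000.00
bottom flange | 2070.00 | 75.50 | 9.00 | 156285.00 | 18630.00
top flange | 2070.00 | 75.50 | 91.00 | 156285.00 | 188370.00
Σ | 5940.00 |  |  | 328770.00 | 297000.00
x_c = 328770.00 / 5940.00 = 55.35 in
y_c = 297000.00 / 5940.00 = 50.00 in

x_c = 55.35 in, y_c = 50.00 in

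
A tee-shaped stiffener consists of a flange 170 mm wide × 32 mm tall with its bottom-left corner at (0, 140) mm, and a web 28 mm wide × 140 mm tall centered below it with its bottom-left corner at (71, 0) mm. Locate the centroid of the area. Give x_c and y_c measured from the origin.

x_c = 85.00 mm, y_c = 119.98 mm

web: A = 28 × 140 = 3920.00, centroid at (85.00, 70.00).
flange: A = 170 × 32 = 5440.00, centroid at (85.00, 156.00).
ΣA = 9360.00 mm²
ΣAx_c = (3920.00)(85.00) + (5440.00)(85.00) = 795600.00 mm³
ΣAy_c = (3920.00)(70.00) + (5440.00)(156.00) = 1123040.00 mm³
x_c = 795600.00 / 9360.00 = 85.00 mm
y_c = 1123040.00 / 9360.00 = 119.98 mm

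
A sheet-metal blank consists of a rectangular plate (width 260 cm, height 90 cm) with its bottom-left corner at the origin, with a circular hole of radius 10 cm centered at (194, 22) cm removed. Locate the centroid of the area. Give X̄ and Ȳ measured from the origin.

plate: A = 260 × 90 = 23400.00, centroid at (130.00, 45.00).
hole: A = −π·10² = -314.16, centroid at (194.00, 22.00).
ΣA = 23085.84 cm²
ΣAX̄ = (23400.00)(130.00) + (-314.16)(194.00) = 2981053.10 cm³
ΣAȲ = (23400.00)(45.00) + (-314.16)(22.00) = 1046088.50 cm³
X̄ = 2981053.10 / 23085.84 = 129.13 cm
Ȳ = 1046088.50 / 23085.84 = 45.31 cm

X̄ = 129.13 cm, Ȳ = 45.31 cm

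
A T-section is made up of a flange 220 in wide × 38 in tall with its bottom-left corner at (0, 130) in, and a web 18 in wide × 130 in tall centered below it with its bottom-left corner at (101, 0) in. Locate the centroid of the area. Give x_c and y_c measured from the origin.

x_c = 110.00 in, y_c = 130.63 in

web: A = 18 × 130 = 2340.00, centroid at (110.00, 65.00).
flange: A = 220 × 38 = 8360.00, centroid at (110.00, 149.00).
ΣA = 10700.00 in², ΣAx_c = 1177000.00 in³, ΣAy_c = 1397740.00 in³.
x_c = 1177000.00/10700.00 = 110.00 in; y_c = 1397740.00/10700.00 = 130.63 in.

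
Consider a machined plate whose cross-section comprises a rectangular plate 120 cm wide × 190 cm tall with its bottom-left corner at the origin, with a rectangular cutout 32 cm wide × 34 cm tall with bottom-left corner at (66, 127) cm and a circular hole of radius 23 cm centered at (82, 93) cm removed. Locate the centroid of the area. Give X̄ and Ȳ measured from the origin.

X̄ = 56.98 cm, Ȳ = 92.51 cm

plate: A = 120 × 190 = 22800.00, centroid at (60.00, 95.00).
hole 1: A = −(32 × 34) = -1088.00, centroid at (82.00, 144.00).
hole 2: A = −π·23² = -1661.90, centroid at (82.00, 93.00).
ΣA = 20050.10 cm²
ΣAX̄ = (22800.00)(60.00) + (-1088.00)(82.00) + (-1661.90)(82.00) = 1142507.99 cm³
ΣAȲ = (22800.00)(95.00) + (-1088.00)(144.00) + (-1661.90)(93.00) = 1854771.07 cm³
X̄ = 1142507.99 / 20050.10 = 56.98 cm
Ȳ = 1854771.07 / 20050.10 = 92.51 cm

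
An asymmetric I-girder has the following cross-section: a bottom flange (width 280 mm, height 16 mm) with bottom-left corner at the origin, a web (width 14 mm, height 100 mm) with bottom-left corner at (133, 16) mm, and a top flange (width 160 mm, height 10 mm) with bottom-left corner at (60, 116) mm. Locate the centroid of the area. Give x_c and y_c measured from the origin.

Part | A | x̄ᵢ | ȳᵢ | A·x̄ᵢ | A·ȳᵢ
bottom flange | 4480.00 | 140.00 | 8.00 | 627200.00 | 35840.00
web | 1400.00 | 140.00 | 66.00 | 196000.00 | 92400.00
top flange | 1600.00 | 140.00 | 121.00 | 224000.00 | 193600.00
Σ | 7480.00 |  |  | 1047200.00 | 321840.00
x_c = 1047200.00 / 7480.00 = 140.00 mm
y_c = 321840.00 / 7480.00 = 43.03 mm

x_c = 140.00 mm, y_c = 43.03 mm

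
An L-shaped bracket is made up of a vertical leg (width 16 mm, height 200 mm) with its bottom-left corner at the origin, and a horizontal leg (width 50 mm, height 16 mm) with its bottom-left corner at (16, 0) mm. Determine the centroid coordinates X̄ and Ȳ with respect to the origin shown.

X̄ = 14.60 mm, Ȳ = 81.60 mm

vertical leg: A = 16 × 200 = 3200.00, centroid at (8.00, 100.00).
horizontal leg: A = 50 × 16 = 800.00, centroid at (41.00, 8.00).
ΣA = 4000.00 mm²
ΣAX̄ = (3200.00)(8.00) + (800.00)(41.00) = 58400.00 mm³
ΣAȲ = (3200.00)(100.00) + (800.00)(8.00) = 326400.00 mm³
X̄ = 58400.00 / 4000.00 = 14.60 mm
Ȳ = 326400.00 / 4000.00 = 81.60 mm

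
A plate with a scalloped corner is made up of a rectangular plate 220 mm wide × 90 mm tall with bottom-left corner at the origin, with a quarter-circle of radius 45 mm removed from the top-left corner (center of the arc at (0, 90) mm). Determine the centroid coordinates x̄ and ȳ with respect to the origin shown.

x̄ = 117.94 mm, ȳ = 42.74 mm

plate: A = 220 × 90 = 19800.00, centroid at (110.00, 45.00).
removed quarter-circle: A = −¼π·45² = -1590.43, centroid at (19.10, 70.90).
ΣA = 18209.57 mm², ΣAx̄ = 2147625.00 mm³, ΣAȳ = 778236.18 mm³.
x̄ = 2147625.00/18209.57 = 117.94 mm; ȳ = 778236.18/18209.57 = 42.74 mm.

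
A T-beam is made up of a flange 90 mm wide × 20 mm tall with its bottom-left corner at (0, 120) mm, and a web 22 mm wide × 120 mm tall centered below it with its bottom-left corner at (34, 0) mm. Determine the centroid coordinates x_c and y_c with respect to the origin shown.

web: A = 22 × 120 = 2640.00, centroid at (45.00, 60.00).
flange: A = 90 × 20 = 1800.00, centroid at (45.00, 130.00).
ΣA = 4440.00 mm², ΣAx_c = 199800.00 mm³, ΣAy_c = 392400.00 mm³.
x_c = 199800.00/4440.00 = 45.00 mm; y_c = 392400.00/4440.00 = 88.38 mm.

x_c = 45.00 mm, y_c = 88.38 mm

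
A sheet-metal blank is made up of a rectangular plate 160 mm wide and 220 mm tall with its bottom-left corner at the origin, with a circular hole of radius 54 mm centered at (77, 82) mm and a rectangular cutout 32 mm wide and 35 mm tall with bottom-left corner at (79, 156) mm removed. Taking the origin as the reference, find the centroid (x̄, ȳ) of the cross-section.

x̄ = 80.43 mm, ȳ = 117.44 mm

Part | A | x̄ᵢ | ȳᵢ | A·x̄ᵢ | A·ȳᵢ
plate | 35200.00 | 80.00 | 110.00 | 2816000.00 | 3872000.00
hole 1 | -9160.88 | 77.00 | 82.00 | -705388.08 | -751192.50
hole 2 | -1120.00 | 95.00 | 173.50 | -106400.00 | -194320.00
Σ | 24919.12 |  |  | 2004211.92 | 2926487.50
x̄ = 2004211.92 / 24919.12 = 80.43 mm
ȳ = 2926487.50 / 24919.12 = 117.44 mm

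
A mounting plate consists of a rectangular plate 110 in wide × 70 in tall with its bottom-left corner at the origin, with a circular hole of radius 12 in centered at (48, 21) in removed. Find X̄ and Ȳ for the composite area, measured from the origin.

plate: A = 110 × 70 = 7700.00, centroid at (55.00, 35.00).
hole: A = −π·12² = -452.39, centroid at (48.00, 21.00).
ΣA = 7247.61 in², ΣAX̄ = 401785.31 in³, ΣAȲ = 259999.82 in³.
X̄ = 401785.31/7247.61 = 55.44 in; Ȳ = 259999.82/7247.61 = 35.87 in.

X̄ = 55.44 in, Ȳ = 35.87 in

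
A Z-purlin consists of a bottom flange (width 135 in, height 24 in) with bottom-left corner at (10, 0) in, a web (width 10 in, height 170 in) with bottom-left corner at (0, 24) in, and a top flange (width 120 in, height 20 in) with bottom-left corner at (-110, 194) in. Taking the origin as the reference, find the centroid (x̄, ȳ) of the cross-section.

Part | A | x̄ᵢ | ȳᵢ | A·x̄ᵢ | A·ȳᵢ
bottom flange | 3240.00 | 77.50 | 12.00 | 251100.00 | 38880.00
web | 1700.00 | 5.00 | 109.00 | 8500.00 | 185300.00
top flange | 2400.00 | -50.00 | 204.00 | -120000.00 | 489600.00
Σ | 7340.00 |  |  | 139600.00 | 713780.00
x̄ = 139600.00 / 7340.00 = 19.02 in
ȳ = 713780.00 / 7340.00 = 97.25 in

x̄ = 19.02 in, ȳ = 97.25 in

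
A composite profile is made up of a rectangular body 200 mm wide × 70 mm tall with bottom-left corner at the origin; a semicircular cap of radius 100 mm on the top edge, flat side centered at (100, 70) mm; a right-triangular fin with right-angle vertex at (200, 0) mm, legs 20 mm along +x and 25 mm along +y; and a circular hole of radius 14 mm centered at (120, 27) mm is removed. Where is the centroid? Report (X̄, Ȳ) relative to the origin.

Part | A | x̄ᵢ | ȳᵢ | A·x̄ᵢ | A·ȳᵢ
rectangular body | 14000.00 | 100.00 | 35.00 | 1400000.00 | 490000.00
semicircular top | 15707.96 | 100.00 | 112.44 | 1570796.33 | 1766224.10
triangular fin | 250.00 | 206.67 | 8.33 | 51666.67 | 2083.33
hole | -615.75 | 120.00 | 27.00 | -73890.26 | -16625.31
Σ | 29342.21 |  |  | 2948572.73 | 2241682.12
X̄ = 2948572.73 / 29342.21 = 100.49 mm
Ȳ = 2241682.12 / 29342.21 = 76.40 mm

X̄ = 100.49 mm, Ȳ = 76.40 mm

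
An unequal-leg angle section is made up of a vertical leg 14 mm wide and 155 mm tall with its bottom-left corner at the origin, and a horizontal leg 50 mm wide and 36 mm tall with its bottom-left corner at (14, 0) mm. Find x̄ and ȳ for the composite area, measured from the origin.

Part | A | x̄ᵢ | ȳᵢ | A·x̄ᵢ | A·ȳᵢ
vertical leg | 2170.00 | 7.00 | 77.50 | 15190.00 | 168175.00
horizontal leg | 1800.00 | 39.00 | 18.00 | 70200.00 | 32400.00
Σ | 3970.00 |  |  | 85390.00 | 200575.00
x̄ = 85390.00 / 3970.00 = 21.51 mm
ȳ = 200575.00 / 3970.00 = 50.52 mm

x̄ = 21.51 mm, ȳ = 50.52 mm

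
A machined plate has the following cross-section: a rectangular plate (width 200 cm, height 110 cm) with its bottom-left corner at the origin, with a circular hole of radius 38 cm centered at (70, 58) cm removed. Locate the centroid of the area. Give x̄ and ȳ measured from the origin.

plate: A = 200 × 110 = 22000.00, centroid at (100.00, 55.00).
hole: A = −π·38² = -4536.46, centroid at (70.00, 58.00).
ΣA = 17463.54 cm², ΣAx̄ = 1882447.81 cm³, ΣAȳ = 946885.33 cm³.
x̄ = 1882447.81/17463.54 = 107.79 cm; ȳ = 946885.33/17463.54 = 54.22 cm.

x̄ = 107.79 cm, ȳ = 54.22 cm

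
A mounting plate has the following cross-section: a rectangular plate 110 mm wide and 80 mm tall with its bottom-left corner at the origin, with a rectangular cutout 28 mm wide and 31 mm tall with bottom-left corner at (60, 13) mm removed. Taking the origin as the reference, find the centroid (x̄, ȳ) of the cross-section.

x̄ = 52.92 mm, ȳ = 41.26 mm

Part | A | x̄ᵢ | ȳᵢ | A·x̄ᵢ | A·ȳᵢ
plate | 8800.00 | 55.00 | 40.00 | 484000.00 | 352000.00
hole | -868.00 | 74.00 | 28.50 | -64232.00 | -24738.00
Σ | 7932.00 |  |  | 419768.00 | 327262.00
x̄ = 419768.00 / 7932.00 = 52.92 mm
ȳ = 327262.00 / 7932.00 = 41.26 mm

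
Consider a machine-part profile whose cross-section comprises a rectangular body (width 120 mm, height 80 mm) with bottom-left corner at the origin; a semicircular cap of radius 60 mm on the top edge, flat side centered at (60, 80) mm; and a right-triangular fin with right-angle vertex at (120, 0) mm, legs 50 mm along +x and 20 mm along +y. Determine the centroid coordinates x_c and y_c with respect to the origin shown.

rectangular body: A = 120 × 80 = 9600.00, centroid at (60.00, 40.00).
semicircular top: A = ½π·60² = 5654.87, centroid at (60.00, 105.46).
triangular fin: A = ½·50·20 = 500.00, centroid at (136.67, 6.67).
ΣA = 15754.87 mm², ΣAx_c = 983625.34 mm³, ΣAy_c = 983722.68 mm³.
x_c = 983625.34/15754.87 = 62.43 mm; y_c = 983722.68/15754.87 = 62.44 mm.

x_c = 62.43 mm, y_c = 62.44 mm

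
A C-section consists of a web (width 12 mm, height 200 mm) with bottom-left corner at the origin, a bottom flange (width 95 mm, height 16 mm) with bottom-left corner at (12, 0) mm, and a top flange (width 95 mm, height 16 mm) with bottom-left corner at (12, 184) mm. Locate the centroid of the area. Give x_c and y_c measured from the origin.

x_c = 35.90 mm, y_c = 100.00 mm

Part | A | x̄ᵢ | ȳᵢ | A·x̄ᵢ | A·ȳᵢ
web | 2400.00 | 6.00 | 100.00 | 14400.00 | 240000.00
bottom flange | 1520.00 | 59.50 | 8.00 | 90440.00 | 12160.00
top flange | 1520.00 | 59.50 | 192.00 | 90440.00 | 291840.00
Σ | 5440.00 |  |  | 195280.00 | 544000.00
x_c = 195280.00 / 5440.00 = 35.90 mm
y_c = 544000.00 / 5440.00 = 100.00 mm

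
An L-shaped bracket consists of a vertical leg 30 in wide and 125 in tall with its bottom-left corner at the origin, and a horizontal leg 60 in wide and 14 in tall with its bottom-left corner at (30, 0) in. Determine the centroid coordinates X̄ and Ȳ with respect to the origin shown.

X̄ = 23.24 in, Ȳ = 52.34 in

Part | A | x̄ᵢ | ȳᵢ | A·x̄ᵢ | A·ȳᵢ
vertical leg | 3750.00 | 15.00 | 62.50 | 56250.00 | 234375.00
horizontal leg | 840.00 | 60.00 | 7.00 | 50400.00 | 5880.00
Σ | 4590.00 |  |  | 106650.00 | 240255.00
X̄ = 106650.00 / 4590.00 = 23.24 in
Ȳ = 240255.00 / 4590.00 = 52.34 in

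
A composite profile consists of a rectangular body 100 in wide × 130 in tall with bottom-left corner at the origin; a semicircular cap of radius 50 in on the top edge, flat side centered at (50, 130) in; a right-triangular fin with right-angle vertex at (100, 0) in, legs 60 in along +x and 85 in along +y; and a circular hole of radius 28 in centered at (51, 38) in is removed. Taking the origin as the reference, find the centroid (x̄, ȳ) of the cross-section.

rectangular body: A = 100 × 130 = 13000.00, centroid at (50.00, 65.00).
semicircular top: A = ½π·50² = 3926.99, centroid at (50.00, 151.22).
triangular fin: A = ½·60·85 = 2550.00, centroid at (120.00, 28.33).
hole: A = −π·28² = -2463.01, centroid at (51.00, 38.00).
ΣA = 17013.98 in², ΣAx̄ = 1026736.10 in³, ΣAȳ = 1417497.81 in³.
x̄ = 1026736.10/17013.98 = 60.35 in; ȳ = 1417497.81/17013.98 = 83.31 in.

x̄ = 60.35 in, ȳ = 83.31 in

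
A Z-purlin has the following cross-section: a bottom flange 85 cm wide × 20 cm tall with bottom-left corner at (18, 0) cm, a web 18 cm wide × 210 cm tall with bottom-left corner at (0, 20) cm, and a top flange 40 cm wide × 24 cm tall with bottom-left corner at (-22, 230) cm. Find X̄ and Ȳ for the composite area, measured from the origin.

X̄ = 20.95 cm, Ȳ = 112.08 cm

Part | A | x̄ᵢ | ȳᵢ | A·x̄ᵢ | A·ȳᵢ
bottom flange | 1700.00 | 60.50 | 10.00 | 102850.00 | 17000.00
web | 3780.00 | 9.00 | 125.00 | 34020.00 | 472500.00
top flange | 960.00 | -2.00 | 242.00 | -1920.00 | 232320.00
Σ | 6440.00 |  |  | 134950.00 | 721820.00
X̄ = 134950.00 / 6440.00 = 20.95 cm
Ȳ = 721820.00 / 6440.00 = 112.08 cm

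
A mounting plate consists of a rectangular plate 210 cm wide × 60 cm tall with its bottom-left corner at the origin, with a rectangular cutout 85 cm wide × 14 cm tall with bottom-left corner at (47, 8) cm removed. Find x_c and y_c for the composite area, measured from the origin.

x_c = 106.62 cm, y_c = 31.56 cm

Part | A | x̄ᵢ | ȳᵢ | A·x̄ᵢ | A·ȳᵢ
plate | 12600.00 | 105.00 | 30.00 | 1323000.00 | 378000.00
hole | -1190.00 | 89.50 | 15.00 | -106505.00 | -17850.00
Σ | 11410.00 |  |  | 1216495.00 | 360150.00
x_c = 1216495.00 / 11410.00 = 106.62 cm
y_c = 360150.00 / 11410.00 = 31.56 cm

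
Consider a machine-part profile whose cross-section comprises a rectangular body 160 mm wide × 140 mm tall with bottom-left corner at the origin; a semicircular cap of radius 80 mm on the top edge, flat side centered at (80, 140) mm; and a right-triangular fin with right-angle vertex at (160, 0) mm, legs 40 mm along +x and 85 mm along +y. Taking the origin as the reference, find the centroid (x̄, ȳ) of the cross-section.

x̄ = 84.65 mm, ȳ = 98.52 mm

rectangular body: A = 160 × 140 = 22400.00, centroid at (80.00, 70.00).
semicircular top: A = ½π·80² = 10053.10, centroid at (80.00, 173.95).
triangular fin: A = ½·40·85 = 1700.00, centroid at (173.33, 28.33).
ΣA = 34153.10 mm², ΣAx̄ = 2890914.39 mm³, ΣAȳ = 3364933.51 mm³.
x̄ = 2890914.39/34153.10 = 84.65 mm; ȳ = 3364933.51/34153.10 = 98.52 mm.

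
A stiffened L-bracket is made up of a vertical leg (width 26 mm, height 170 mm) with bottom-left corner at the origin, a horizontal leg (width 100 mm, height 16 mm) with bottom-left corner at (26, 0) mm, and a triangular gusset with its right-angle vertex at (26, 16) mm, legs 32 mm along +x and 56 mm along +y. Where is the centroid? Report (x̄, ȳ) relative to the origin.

x̄ = 30.64 mm, ȳ = 60.67 mm

Part | A | x̄ᵢ | ȳᵢ | A·x̄ᵢ | A·ȳᵢ
vertical leg | 4420.00 | 13.00 | 85.00 | 57460.00 | 375700.00
horizontal leg | 1600.00 | 76.00 | 8.00 | 121600.00 | 12800.00
gusset | 896.00 | 36.67 | 34.67 | 32853.33 | 31061.33
Σ | 6916.00 |  |  | 211913.33 | 419561.33
x̄ = 211913.33 / 6916.00 = 30.64 mm
ȳ = 419561.33 / 6916.00 = 60.67 mm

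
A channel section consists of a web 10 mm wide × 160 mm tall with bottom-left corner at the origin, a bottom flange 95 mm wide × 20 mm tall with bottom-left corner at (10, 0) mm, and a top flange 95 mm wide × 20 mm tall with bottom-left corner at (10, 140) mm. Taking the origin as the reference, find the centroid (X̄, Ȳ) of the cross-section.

web: A = 10 × 160 = 1600.00, centroid at (5.00, 80.00).
bottom flange: A = 95 × 20 = 1900.00, centroid at (57.50, 10.00).
top flange: A = 95 × 20 = 1900.00, centroid at (57.50, 150.00).
ΣA = 5400.00 mm², ΣAX̄ = 226500.00 mm³, ΣAȲ = 432000.00 mm³.
X̄ = 226500.00/5400.00 = 41.94 mm; Ȳ = 432000.00/5400.00 = 80.00 mm.

X̄ = 41.94 mm, Ȳ = 80.00 mm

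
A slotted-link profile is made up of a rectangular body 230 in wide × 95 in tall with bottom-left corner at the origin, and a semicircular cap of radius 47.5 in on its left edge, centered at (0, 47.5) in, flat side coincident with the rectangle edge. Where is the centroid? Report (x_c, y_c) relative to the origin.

x_c = 96.14 in, y_c = 47.50 in

Part | A | x̄ᵢ | ȳᵢ | A·x̄ᵢ | A·ȳᵢ
rectangular body | 21850.00 | 115.00 | 47.50 | 2512750.00 | 1037875.00
semicircular end | 3544.11 | -20.16 | 47.50 | -71447.92 | 168345.19
Σ | 25394.11 |  |  | 2441302.08 | 1206220.19
x_c = 2441302.08 / 25394.11 = 96.14 in
y_c = 1206220.19 / 25394.11 = 47.50 in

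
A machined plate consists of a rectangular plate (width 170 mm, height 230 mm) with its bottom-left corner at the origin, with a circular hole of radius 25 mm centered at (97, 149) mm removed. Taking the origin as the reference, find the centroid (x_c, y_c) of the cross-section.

Part | A | x̄ᵢ | ȳᵢ | A·x̄ᵢ | A·ȳᵢ
plate | 39100.00 | 85.00 | 115.00 | 3323500.00 | 4496500.00
hole | -1963.50 | 97.00 | 149.00 | -190459.05 | -292560.82
Σ | 37136.50 |  |  | 3133040.95 | 4203939.18
x_c = 3133040.95 / 37136.50 = 84.37 mm
y_c = 4203939.18 / 37136.50 = 113.20 mm

x_c = 84.37 mm, y_c = 113.20 mm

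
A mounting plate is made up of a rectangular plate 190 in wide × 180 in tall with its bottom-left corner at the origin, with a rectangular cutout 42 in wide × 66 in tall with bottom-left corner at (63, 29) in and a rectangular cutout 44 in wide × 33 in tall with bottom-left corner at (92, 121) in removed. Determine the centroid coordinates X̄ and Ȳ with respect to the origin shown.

Part | A | x̄ᵢ | ȳᵢ | A·x̄ᵢ | A·ȳᵢ
plate | 34200.00 | 95.00 | 90.00 | 3249000.00 | 3078000.00
hole 1 | -2772.00 | 84.00 | 62.00 | -232848.00 | -171864.00
hole 2 | -1452.00 | 114.00 | 137.50 | -165528.00 | -199650.00
Σ | 29976.00 |  |  | 2850624.00 | 2706486.00
X̄ = 2850624.00 / 29976.00 = 95.10 in
Ȳ = 2706486.00 / 29976.00 = 90.29 in

X̄ = 95.10 in, Ȳ = 90.29 in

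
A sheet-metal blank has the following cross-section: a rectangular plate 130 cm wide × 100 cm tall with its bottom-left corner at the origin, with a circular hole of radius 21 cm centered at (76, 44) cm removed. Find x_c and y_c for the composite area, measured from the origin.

Part | A | x̄ᵢ | ȳᵢ | A·x̄ᵢ | A·ȳᵢ
plate | 13000.00 | 65.00 | 50.00 | 845000.00 | 650000.00
hole | -1385.44 | 76.00 | 44.00 | -105293.62 | -60959.46
Σ | 11614.56 |  |  | 739706.38 | 589040.54
x_c = 739706.38 / 11614.56 = 63.69 cm
y_c = 589040.54 / 11614.56 = 50.72 cm

x_c = 63.69 cm, y_c = 50.72 cm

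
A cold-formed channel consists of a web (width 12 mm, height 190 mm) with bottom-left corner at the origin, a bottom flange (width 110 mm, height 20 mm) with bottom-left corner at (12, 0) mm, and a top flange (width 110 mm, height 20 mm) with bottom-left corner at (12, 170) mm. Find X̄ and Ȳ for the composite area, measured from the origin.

X̄ = 46.18 mm, Ȳ = 95.00 mm

web: A = 12 × 190 = 2280.00, centroid at (6.00, 95.00).
bottom flange: A = 110 × 20 = 2200.00, centroid at (67.00, 10.00).
top flange: A = 110 × 20 = 2200.00, centroid at (67.00, 180.00).
ΣA = 6680.00 mm²
ΣAX̄ = (2280.00)(6.00) + (2200.00)(67.00) + (2200.00)(67.00) = 308480.00 mm³
ΣAȲ = (2280.00)(95.00) + (2200.00)(10.00) + (2200.00)(180.00) = 634600.00 mm³
X̄ = 308480.00 / 6680.00 = 46.18 mm
Ȳ = 634600.00 / 6680.00 = 95.00 mm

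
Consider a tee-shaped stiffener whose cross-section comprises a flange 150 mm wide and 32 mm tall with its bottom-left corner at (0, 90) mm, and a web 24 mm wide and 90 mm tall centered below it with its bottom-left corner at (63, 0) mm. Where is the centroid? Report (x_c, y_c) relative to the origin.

Part | A | x̄ᵢ | ȳᵢ | A·x̄ᵢ | A·ȳᵢ
web | 2160.00 | 75.00 | 45.00 | 162000.00 | 97200.00
flange | 4800.00 | 75.00 | 106.00 | 360000.00 | 508800.00
Σ | 6960.00 |  |  | 522000.00 | 606000.00
x_c = 522000.00 / 6960.00 = 75.00 mm
y_c = 606000.00 / 6960.00 = 87.07 mm

x_c = 75.00 mm, y_c = 87.07 mm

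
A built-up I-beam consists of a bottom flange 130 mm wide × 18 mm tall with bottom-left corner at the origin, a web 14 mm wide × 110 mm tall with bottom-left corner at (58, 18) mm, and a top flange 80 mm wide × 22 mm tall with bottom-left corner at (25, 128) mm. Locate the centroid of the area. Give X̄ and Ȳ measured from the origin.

Part | A | x̄ᵢ | ȳᵢ | A·x̄ᵢ | A·ȳᵢ
bottom flange | 2340.00 | 65.00 | 9.00 | 152100.00 | 21060.00
web | 1540.00 | 65.00 | 73.00 | 100100.00 | 112420.00
top flange | 1760.00 | 65.00 | 139.00 | 114400.00 | 244640.00
Σ | 5640.00 |  |  | 366600.00 | 378120.00
X̄ = 366600.00 / 5640.00 = 65.00 mm
Ȳ = 378120.00 / 5640.00 = 67.04 mm

X̄ = 65.00 mm, Ȳ = 67.04 mm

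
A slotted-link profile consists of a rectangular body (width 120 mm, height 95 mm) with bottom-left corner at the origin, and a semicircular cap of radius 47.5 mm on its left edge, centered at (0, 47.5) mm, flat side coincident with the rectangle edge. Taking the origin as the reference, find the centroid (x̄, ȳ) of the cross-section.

rectangular body: A = 120 × 95 = 11400.00, centroid at (60.00, 47.50).
semicircular end: A = ½π·47.5² = 3544.11, centroid at (-20.16, 47.50).
ΣA = 14944.11 mm², ΣAx̄ = 612552.08 mm³, ΣAȳ = 709845.19 mm³.
x̄ = 612552.08/14944.11 = 40.99 mm; ȳ = 709845.19/14944.11 = 47.50 mm.

x̄ = 40.99 mm, ȳ = 47.50 mm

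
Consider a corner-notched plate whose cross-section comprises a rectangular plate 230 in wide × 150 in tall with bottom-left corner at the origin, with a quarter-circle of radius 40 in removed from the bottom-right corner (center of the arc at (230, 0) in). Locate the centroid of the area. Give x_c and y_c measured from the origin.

x_c = 111.29 in, y_c = 77.19 in

Part | A | x̄ᵢ | ȳᵢ | A·x̄ᵢ | A·ȳᵢ
plate | 34500.00 | 115.00 | 75.00 | 3967500.00 | 2587500.00
removed quarter-circle | -1256.64 | 213.02 | 16.98 | -267693.19 | -21333.33
Σ | 33243.36 |  |  | 3699806.81 | 2566166.67
x_c = 3699806.81 / 33243.36 = 111.29 in
y_c = 2566166.67 / 33243.36 = 77.19 in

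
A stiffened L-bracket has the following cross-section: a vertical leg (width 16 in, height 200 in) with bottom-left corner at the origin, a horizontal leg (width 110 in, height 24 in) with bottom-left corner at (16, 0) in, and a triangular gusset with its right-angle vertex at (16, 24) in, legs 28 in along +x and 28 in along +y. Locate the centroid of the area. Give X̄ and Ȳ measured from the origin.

X̄ = 35.78 in, Ȳ = 58.53 in

vertical leg: A = 16 × 200 = 3200.00, centroid at (8.00, 100.00).
horizontal leg: A = 110 × 24 = 2640.00, centroid at (71.00, 12.00).
gusset: A = ½·28·28 = 392.00, centroid at (25.33, 33.33).
ΣA = 6232.00 in², ΣAX̄ = 222970.67 in³, ΣAȲ = 364746.67 in³.
X̄ = 222970.67/6232.00 = 35.78 in; Ȳ = 364746.67/6232.00 = 58.53 in.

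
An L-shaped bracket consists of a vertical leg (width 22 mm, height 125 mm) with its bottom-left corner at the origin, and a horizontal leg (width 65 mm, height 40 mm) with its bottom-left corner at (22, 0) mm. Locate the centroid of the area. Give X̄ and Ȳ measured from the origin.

X̄ = 32.14 mm, Ȳ = 41.85 mm

vertical leg: A = 22 × 125 = 2750.00, centroid at (11.00, 62.50).
horizontal leg: A = 65 × 40 = 2600.00, centroid at (54.50, 20.00).
ΣA = 5350.00 mm², ΣAX̄ = 171950.00 mm³, ΣAȲ = 223875.00 mm³.
X̄ = 171950.00/5350.00 = 32.14 mm; Ȳ = 223875.00/5350.00 = 41.85 mm.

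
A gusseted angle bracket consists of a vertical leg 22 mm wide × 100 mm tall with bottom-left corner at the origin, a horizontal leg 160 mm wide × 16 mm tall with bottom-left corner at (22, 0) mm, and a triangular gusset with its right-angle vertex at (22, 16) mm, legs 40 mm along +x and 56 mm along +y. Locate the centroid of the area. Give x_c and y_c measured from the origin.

x_c = 55.25 mm, y_c = 28.79 mm

vertical leg: A = 22 × 100 = 2200.00, centroid at (11.00, 50.00).
horizontal leg: A = 160 × 16 = 2560.00, centroid at (102.00, 8.00).
gusset: A = ½·40·56 = 1120.00, centroid at (35.33, 34.67).
ΣA = 5880.00 mm²
ΣAx_c = (2200.00)(11.00) + (2560.00)(102.00) + (1120.00)(35.33) = 324893.33 mm³
ΣAy_c = (2200.00)(50.00) + (2560.00)(8.00) + (1120.00)(34.67) = 169306.67 mm³
x_c = 324893.33 / 5880.00 = 55.25 mm
y_c = 169306.67 / 5880.00 = 28.79 mm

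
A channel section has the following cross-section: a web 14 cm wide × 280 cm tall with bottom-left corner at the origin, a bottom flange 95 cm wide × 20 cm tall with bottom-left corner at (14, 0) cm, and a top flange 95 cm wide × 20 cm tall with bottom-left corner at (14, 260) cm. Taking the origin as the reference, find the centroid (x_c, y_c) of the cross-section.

x_c = 33.83 cm, y_c = 140.00 cm

Part | A | x̄ᵢ | ȳᵢ | A·x̄ᵢ | A·ȳᵢ
web | 3920.00 | 7.00 | 140.00 | 27440.00 | 548800.00
bottom flange | 1900.00 | 61.50 | 10.00 | 116850.00 | 19000.00
top flange | 1900.00 | 61.50 | 270.00 | 116850.00 | 513000.00
Σ | 7720.00 |  |  | 261140.00 | 1080800.00
x_c = 261140.00 / 7720.00 = 33.83 cm
y_c = 1080800.00 / 7720.00 = 140.00 cm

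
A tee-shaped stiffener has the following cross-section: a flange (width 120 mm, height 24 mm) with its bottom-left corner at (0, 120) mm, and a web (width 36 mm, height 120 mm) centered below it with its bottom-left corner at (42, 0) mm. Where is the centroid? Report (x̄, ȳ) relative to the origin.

web: A = 36 × 120 = 4320.00, centroid at (60.00, 60.00).
flange: A = 120 × 24 = 2880.00, centroid at (60.00, 132.00).
ΣA = 7200.00 mm²
ΣAx̄ = (4320.00)(60.00) + (2880.00)(60.00) = 432000.00 mm³
ΣAȳ = (4320.00)(60.00) + (2880.00)(132.00) = 639360.00 mm³
x̄ = 432000.00 / 7200.00 = 60.00 mm
ȳ = 639360.00 / 7200.00 = 88.80 mm

x̄ = 60.00 mm, ȳ = 88.80 mm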